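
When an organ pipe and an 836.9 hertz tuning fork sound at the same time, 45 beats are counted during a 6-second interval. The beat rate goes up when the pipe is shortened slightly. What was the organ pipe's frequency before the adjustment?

844.4 Hz

Beat frequency = 45/6 = 7.5 Hz.
|f − 836.9| = 7.5, so the organ pipe was at either 829.4 Hz or 844.4 Hz.
A shorter pipe has a higher fundamental; the adjustment raises the organ pipe's frequency.
The beat rate rose, so the adjustment moved the organ pipe further from 836.9 Hz — it was already above the reference.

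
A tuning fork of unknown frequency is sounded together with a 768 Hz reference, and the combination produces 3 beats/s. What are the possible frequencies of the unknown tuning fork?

765 Hz or 771 Hz

|f − 768| = 3, so f = 768 ± 3.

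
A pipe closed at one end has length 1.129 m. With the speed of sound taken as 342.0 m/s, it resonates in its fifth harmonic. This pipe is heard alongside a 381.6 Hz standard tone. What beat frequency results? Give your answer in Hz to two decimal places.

2.95 Hz

Closed pipe (odd harmonics): f_n = n·v/(4L) = 5·342.0/(4·1.129) = 378.6537 Hz.
f_beat = |378.6537 − 381.6| = 2.95 Hz.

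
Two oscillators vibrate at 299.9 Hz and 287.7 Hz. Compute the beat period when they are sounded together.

0.082 s

f_beat = |299.9 − 287.7| = 12.2 Hz.
Beat period T = 1 / f_beat = 1 / 12.2 s.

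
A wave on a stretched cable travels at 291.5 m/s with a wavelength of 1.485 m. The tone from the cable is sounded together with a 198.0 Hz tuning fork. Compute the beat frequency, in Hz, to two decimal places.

1.70 Hz

Source frequency f = v/λ = 291.5/1.485 = 196.2963 Hz.
f_beat = |196.2963 − 198.0| = 1.70 Hz.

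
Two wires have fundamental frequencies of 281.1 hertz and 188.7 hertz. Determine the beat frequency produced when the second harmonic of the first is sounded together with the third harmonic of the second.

3.9 Hz

Second harmonic of the first: 2·281.1 = 562.2 Hz.
Third harmonic of the second: 3·188.7 = 566.1 Hz.
f_beat = |562.2 − 566.1| = 3.9 Hz.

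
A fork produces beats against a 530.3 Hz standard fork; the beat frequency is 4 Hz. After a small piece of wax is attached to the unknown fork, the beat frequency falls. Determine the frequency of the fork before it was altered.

534.3 Hz

|f − 530.3| = 4, so the fork was at either 526.3 Hz or 534.3 Hz.
Loading a fork with wax lowers its frequency; the adjustment lowers the fork's frequency.
The beat rate fell, so the adjustment moved the fork toward 530.3 Hz — it must have started above the reference.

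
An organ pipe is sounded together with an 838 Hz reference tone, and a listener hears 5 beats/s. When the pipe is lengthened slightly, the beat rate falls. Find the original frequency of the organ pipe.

|f − 838| = 5, so the organ pipe was at either 833 Hz or 843 Hz.
A longer pipe has a lower fundamental; the adjustment lowers the organ pipe's frequency.
The beat rate fell, so the adjustment moved the organ pipe toward 838 Hz — it must have started above the reference.

843 Hz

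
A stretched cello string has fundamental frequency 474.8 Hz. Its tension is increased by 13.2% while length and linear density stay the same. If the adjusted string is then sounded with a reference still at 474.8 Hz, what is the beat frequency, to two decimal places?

For a string, f ∝ √T, so the new frequency is 474.8·√1.132 = 505.1658 Hz.
f_beat = |505.1658 − 474.8| = 30.37 Hz.

30.37 Hz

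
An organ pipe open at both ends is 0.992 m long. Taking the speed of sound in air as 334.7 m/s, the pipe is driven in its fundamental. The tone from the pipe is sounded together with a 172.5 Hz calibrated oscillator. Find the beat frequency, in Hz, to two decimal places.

3.80 Hz

Open pipe: f_n = n·v/(2L) = 1·334.7/(2·0.992) = 168.6996 Hz.
f_beat = |168.6996 − 172.5| = 3.80 Hz.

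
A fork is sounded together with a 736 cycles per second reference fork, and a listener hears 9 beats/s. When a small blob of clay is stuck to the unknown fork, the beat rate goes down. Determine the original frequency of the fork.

|f − 736| = 9, so the fork was at either 727 Hz or 745 Hz.
Adding mass to a fork lowers its frequency; the adjustment lowers the fork's frequency.
The beat rate fell, so the adjustment moved the fork toward 736 Hz — it must have started above the reference.

745 Hz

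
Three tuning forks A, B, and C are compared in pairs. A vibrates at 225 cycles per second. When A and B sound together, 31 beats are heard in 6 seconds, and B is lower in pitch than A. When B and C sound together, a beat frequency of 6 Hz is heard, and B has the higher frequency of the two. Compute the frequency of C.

A–B: Beat frequency = 31/6 = 5.1667 Hz.
B is below A, so f_B = 225 − 5.1667 = 219.8333 Hz.
C is below B, so f_C = 219.8333 − 6 = 213.8333 Hz.

213.8333 Hz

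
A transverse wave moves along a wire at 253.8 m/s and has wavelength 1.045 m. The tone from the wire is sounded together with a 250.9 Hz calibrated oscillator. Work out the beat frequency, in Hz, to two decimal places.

8.03 Hz

Source frequency f = v/λ = 253.8/1.045 = 242.8708 Hz.
f_beat = |242.8708 − 250.9| = 8.03 Hz.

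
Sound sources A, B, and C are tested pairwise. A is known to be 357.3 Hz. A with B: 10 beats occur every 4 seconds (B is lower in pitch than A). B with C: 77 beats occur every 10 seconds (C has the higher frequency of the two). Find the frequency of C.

A–B: Beat frequency = 10/4 = 2.5 Hz.
B is below A, so f_B = 357.3 − 2.5 = 354.8 Hz.
B–C: Beat frequency = 77/10 = 7.7 Hz.
C is above B, so f_C = 354.8 + 7.7 = 362.5 Hz.

362.5 Hz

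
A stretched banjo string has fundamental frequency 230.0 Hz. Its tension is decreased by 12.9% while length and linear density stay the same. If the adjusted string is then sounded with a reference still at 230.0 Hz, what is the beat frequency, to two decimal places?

15.35 Hz

For a string, f ∝ √T, so the new frequency is 230.0·√0.871 = 214.6530 Hz.
f_beat = |214.6530 − 230.0| = 15.35 Hz.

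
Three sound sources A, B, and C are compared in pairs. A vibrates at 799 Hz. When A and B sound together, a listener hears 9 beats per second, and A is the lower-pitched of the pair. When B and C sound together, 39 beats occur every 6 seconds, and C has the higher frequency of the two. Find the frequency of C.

B is above A, so f_B = 799 + 9 = 808 Hz.
B–C: Beat frequency = 39/6 = 6.5 Hz.
C is above B, so f_C = 808 + 6.5 = 814.5 Hz.

814.5 Hz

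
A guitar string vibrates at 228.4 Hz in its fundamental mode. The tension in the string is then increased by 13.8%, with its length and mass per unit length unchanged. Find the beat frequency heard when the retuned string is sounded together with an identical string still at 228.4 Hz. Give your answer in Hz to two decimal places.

For a string, f ∝ √T, so the new frequency is 228.4·√1.138 = 243.6505 Hz.
f_beat = |243.6505 − 228.4| = 15.25 Hz.

15.25 Hz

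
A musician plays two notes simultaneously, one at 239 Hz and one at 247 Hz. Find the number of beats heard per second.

f_beat = |f₁ − f₂|.
|239 − 247| = 8 Hz.

8 Hz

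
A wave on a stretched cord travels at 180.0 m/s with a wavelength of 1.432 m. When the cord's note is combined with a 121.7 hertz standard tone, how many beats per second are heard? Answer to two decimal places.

4.00 Hz

Source frequency f = v/λ = 180.0/1.432 = 125.6983 Hz.
f_beat = |125.6983 − 121.7| = 4.00 Hz.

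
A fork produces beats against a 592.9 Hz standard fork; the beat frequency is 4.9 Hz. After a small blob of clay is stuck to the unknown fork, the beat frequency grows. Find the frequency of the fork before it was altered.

|f − 592.9| = 4.9, so the fork was at either 588 Hz or 597.8 Hz.
Adding mass to a fork lowers its frequency; the adjustment lowers the fork's frequency.
The beat rate rose, so the adjustment moved the fork further from 592.9 Hz — it was already below the reference.

588 Hz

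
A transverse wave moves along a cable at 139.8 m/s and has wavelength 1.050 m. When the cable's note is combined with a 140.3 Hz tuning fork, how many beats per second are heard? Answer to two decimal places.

7.16 Hz

Source frequency f = v/λ = 139.8/1.050 = 133.1429 Hz.
f_beat = |133.1429 − 140.3| = 7.16 Hz.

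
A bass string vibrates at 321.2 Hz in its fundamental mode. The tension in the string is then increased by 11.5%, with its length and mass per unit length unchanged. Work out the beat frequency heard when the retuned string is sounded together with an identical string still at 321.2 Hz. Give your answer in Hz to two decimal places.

For a string, f ∝ √T, so the new frequency is 321.2·√1.115 = 339.1665 Hz.
f_beat = |339.1665 − 321.2| = 17.97 Hz.

17.97 Hz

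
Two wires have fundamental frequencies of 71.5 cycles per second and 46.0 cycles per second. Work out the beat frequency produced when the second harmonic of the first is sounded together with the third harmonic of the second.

Second harmonic of the first: 2·71.5 = 143.0 Hz.
Third harmonic of the second: 3·46.0 = 138.0 Hz.
f_beat = |143.0 − 138.0| = 5.0 Hz.

5.0 Hz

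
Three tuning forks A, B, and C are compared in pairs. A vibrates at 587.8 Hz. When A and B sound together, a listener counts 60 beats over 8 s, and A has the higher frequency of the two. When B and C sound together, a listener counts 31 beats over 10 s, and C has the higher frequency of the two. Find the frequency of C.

583.4 Hz

A–B: Beat frequency = 60/8 = 7.5 Hz.
B is below A, so f_B = 587.8 − 7.5 = 580.3 Hz.
B–C: Beat frequency = 31/10 = 3.1 Hz.
C is above B, so f_C = 580.3 + 3.1 = 583.4 Hz.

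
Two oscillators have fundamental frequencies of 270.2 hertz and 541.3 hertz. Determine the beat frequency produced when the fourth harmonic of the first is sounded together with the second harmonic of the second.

Fourth harmonic of the first: 4·270.2 = 1080.8 Hz.
Second harmonic of the second: 2·541.3 = 1082.6 Hz.
f_beat = |1080.8 − 1082.6| = 1.8 Hz.

1.8 Hz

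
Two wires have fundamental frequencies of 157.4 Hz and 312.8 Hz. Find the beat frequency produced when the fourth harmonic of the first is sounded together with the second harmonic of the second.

4.0 Hz

Fourth harmonic of the first: 4·157.4 = 629.6 Hz.
Second harmonic of the second: 2·312.8 = 625.6 Hz.
f_beat = |629.6 − 625.6| = 4.0 Hz.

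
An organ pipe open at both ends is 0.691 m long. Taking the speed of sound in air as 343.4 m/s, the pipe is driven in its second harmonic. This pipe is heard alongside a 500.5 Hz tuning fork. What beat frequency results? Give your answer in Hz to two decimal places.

3.54 Hz

Open pipe: f_n = n·v/(2L) = 2·343.4/(2·0.691) = 496.9609 Hz.
f_beat = |496.9609 − 500.5| = 3.54 Hz.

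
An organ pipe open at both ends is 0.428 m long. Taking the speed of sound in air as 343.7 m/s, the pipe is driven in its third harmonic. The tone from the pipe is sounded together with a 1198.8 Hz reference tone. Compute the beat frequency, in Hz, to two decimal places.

Open pipe: f_n = n·v/(2L) = 3·343.7/(2·0.428) = 1204.5561 Hz.
f_beat = |1204.5561 − 1198.8| = 5.76 Hz.

5.76 Hz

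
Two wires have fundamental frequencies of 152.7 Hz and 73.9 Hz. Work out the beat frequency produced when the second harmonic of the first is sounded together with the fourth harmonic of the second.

Second harmonic of the first: 2·152.7 = 305.4 Hz.
Fourth harmonic of the second: 4·73.9 = 295.6 Hz.
f_beat = |305.4 − 295.6| = 9.8 Hz.

9.8 Hz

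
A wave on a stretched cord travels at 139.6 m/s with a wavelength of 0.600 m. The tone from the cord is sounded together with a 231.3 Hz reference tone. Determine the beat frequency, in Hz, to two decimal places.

Source frequency f = v/λ = 139.6/0.600 = 232.6667 Hz.
f_beat = |232.6667 − 231.3| = 1.37 Hz.

1.37 Hz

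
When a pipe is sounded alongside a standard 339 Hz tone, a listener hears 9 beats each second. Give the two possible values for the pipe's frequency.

|f − 339| = 9, so f = 339 ± 9.

330 Hz or 348 Hz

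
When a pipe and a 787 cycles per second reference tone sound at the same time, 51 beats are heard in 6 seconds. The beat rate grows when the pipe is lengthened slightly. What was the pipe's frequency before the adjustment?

778.5 Hz

Beat frequency = 51/6 = 8.5 Hz.
|f − 787| = 8.5, so the pipe was at either 778.5 Hz or 795.5 Hz.
A longer pipe has a lower fundamental; the adjustment lowers the pipe's frequency.
The beat rate rose, so the adjustment moved the pipe further from 787 Hz — it was already below the reference.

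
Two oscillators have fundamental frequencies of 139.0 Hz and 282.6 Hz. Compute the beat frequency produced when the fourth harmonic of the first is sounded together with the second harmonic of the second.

9.2 Hz

Fourth harmonic of the first: 4·139.0 = 556.0 Hz.
Second harmonic of the second: 2·282.6 = 565.2 Hz.
f_beat = |556.0 − 565.2| = 9.2 Hz.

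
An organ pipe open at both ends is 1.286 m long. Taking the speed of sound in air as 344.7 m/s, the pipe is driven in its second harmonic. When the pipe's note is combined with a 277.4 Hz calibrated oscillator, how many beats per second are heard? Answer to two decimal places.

Open pipe: f_n = n·v/(2L) = 2·344.7/(2·1.286) = 268.0404 Hz.
f_beat = |268.0404 − 277.4| = 9.36 Hz.

9.36 Hz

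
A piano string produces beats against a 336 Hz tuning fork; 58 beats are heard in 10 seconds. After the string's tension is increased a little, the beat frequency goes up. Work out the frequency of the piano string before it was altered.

341.8 Hz

Beat frequency = 58/10 = 5.8 Hz.
|f − 336| = 5.8, so the piano string was at either 330.2 Hz or 341.8 Hz.
Higher tension means higher frequency; the adjustment raises the piano string's frequency.
The beat rate rose, so the adjustment moved the piano string further from 336 Hz — it was already above the reference.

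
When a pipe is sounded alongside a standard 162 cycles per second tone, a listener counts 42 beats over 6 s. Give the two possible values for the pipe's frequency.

155 Hz or 169 Hz

Beat frequency = 42/6 = 7 Hz.
|f − 162| = 7, so f = 162 ± 7.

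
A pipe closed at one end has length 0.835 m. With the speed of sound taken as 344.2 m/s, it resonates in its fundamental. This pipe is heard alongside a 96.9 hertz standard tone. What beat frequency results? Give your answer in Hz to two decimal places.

6.15 Hz

Closed pipe (odd harmonics): f_n = n·v/(4L) = 1·344.2/(4·0.835) = 103.0539 Hz.
f_beat = |103.0539 − 96.9| = 6.15 Hz.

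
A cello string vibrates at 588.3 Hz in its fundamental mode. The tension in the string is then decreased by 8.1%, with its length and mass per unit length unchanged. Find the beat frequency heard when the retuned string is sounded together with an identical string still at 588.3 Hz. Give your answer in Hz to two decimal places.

For a string, f ∝ √T, so the new frequency is 588.3·√0.919 = 563.9708 Hz.
f_beat = |563.9708 − 588.3| = 24.33 Hz.

24.33 Hz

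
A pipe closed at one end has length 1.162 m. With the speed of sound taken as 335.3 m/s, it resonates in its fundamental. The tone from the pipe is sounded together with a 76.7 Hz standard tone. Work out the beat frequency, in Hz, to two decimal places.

Closed pipe (odd harmonics): f_n = n·v/(4L) = 1·335.3/(4·1.162) = 72.1386 Hz.
f_beat = |72.1386 − 76.7| = 4.56 Hz.

4.56 Hz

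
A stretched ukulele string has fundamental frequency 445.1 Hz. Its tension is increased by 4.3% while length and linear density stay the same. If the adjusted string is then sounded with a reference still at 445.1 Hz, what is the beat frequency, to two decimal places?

9.47 Hz

For a string, f ∝ √T, so the new frequency is 445.1·√1.043 = 454.5689 Hz.
f_beat = |454.5689 − 445.1| = 9.47 Hz.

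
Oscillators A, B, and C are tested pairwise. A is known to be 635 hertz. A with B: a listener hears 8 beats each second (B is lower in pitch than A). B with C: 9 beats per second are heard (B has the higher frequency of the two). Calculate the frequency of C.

618 Hz

B is below A, so f_B = 635 − 8 = 627 Hz.
C is below B, so f_C = 627 − 9 = 618 Hz.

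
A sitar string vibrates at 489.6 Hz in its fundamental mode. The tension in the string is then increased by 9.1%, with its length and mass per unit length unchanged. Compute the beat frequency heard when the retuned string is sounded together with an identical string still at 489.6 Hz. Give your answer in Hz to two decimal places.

For a string, f ∝ √T, so the new frequency is 489.6·√1.091 = 511.3918 Hz.
f_beat = |511.3918 − 489.6| = 21.79 Hz.

21.79 Hz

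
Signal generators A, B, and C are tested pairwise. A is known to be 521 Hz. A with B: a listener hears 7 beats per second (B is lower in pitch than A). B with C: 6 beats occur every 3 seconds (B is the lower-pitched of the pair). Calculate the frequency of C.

B is below A, so f_B = 521 − 7 = 514 Hz.
B–C: Beat frequency = 6/3 = 2 Hz.
C is above B, so f_C = 514 + 2 = 516 Hz.

516 Hz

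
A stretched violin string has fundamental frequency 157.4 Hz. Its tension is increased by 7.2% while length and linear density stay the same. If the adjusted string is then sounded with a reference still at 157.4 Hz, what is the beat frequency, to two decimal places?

5.57 Hz

For a string, f ∝ √T, so the new frequency is 157.4·√1.072 = 162.9679 Hz.
f_beat = |162.9679 − 157.4| = 5.57 Hz.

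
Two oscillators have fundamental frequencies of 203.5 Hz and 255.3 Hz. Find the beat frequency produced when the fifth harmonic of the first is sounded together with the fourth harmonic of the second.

Fifth harmonic of the first: 5·203.5 = 1017.5 Hz.
Fourth harmonic of the second: 4·255.3 = 1021.2 Hz.
f_beat = |1017.5 − 1021.2| = 3.7 Hz.

3.7 Hz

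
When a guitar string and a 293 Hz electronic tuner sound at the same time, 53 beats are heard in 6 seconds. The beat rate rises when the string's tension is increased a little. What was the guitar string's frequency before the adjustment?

Beat frequency = 53/6 = 8.8333 Hz.
|f − 293| = 8.8333, so the guitar string was at either 284.1667 Hz or 301.8333 Hz.
Higher tension means higher frequency; the adjustment raises the guitar string's frequency.
The beat rate rose, so the adjustment moved the guitar string further from 293 Hz — it was already above the reference.

301.8333 Hz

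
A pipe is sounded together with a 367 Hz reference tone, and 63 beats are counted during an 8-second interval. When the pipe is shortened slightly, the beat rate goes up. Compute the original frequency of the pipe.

374.875 Hz

Beat frequency = 63/8 = 7.875 Hz.
|f − 367| = 7.875, so the pipe was at either 359.125 Hz or 374.875 Hz.
A shorter pipe has a higher fundamental; the adjustment raises the pipe's frequency.
The beat rate rose, so the adjustment moved the pipe further from 367 Hz — it was already above the reference.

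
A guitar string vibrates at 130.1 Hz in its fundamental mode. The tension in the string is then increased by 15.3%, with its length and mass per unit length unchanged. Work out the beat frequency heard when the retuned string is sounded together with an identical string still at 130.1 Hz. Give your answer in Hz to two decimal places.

For a string, f ∝ √T, so the new frequency is 130.1·√1.153 = 139.6986 Hz.
f_beat = |139.6986 − 130.1| = 9.60 Hz.

9.60 Hz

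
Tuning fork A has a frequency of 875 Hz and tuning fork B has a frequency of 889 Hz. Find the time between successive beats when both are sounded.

f_beat = |875 − 889| = 14 Hz.
Beat period T = 1 / f_beat = 1 / 14 s.

0.071 s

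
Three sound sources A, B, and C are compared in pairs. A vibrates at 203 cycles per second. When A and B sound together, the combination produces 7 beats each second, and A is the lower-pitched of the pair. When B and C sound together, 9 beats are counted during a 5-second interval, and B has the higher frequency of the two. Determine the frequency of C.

B is above A, so f_B = 203 + 7 = 210 Hz.
B–C: Beat frequency = 9/5 = 1.8 Hz.
C is below B, so f_C = 210 − 1.8 = 208.2 Hz.

208.2 Hz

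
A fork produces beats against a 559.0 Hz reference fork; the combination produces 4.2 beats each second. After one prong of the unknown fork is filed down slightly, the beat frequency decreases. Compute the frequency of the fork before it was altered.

554.8 Hz

|f − 559.0| = 4.2, so the fork was at either 554.8 Hz or 563.2 Hz.
Filing a prong removes mass and raises the fork's frequency; the adjustment raises the fork's frequency.
The beat rate fell, so the adjustment moved the fork toward 559.0 Hz — it must have started below the reference.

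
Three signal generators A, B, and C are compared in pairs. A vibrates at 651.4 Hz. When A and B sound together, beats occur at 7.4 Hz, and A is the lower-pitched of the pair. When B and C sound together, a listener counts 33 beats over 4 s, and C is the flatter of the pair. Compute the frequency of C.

B is above A, so f_B = 651.4 + 7.4 = 658.8 Hz.
B–C: Beat frequency = 33/4 = 8.25 Hz.
C is below B, so f_C = 658.8 − 8.25 = 650.55 Hz.

650.55 Hz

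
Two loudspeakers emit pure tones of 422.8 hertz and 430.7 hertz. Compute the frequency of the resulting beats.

7.9 Hz

The beat frequency equals the magnitude of the frequency difference.
|422.8 − 430.7| = 7.9 Hz.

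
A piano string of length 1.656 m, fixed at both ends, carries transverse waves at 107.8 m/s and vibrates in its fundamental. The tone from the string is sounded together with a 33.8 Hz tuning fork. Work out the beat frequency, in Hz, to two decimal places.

1.25 Hz

For a string fixed at both ends, f_n = n·v/(2L) = 1·107.8/(2·1.656) = 32.5483 Hz.
f_beat = |32.5483 − 33.8| = 1.25 Hz.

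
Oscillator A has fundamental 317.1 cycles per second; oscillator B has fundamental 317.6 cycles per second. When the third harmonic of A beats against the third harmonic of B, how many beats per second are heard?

1.5 Hz

Third harmonic of the first: 3·317.1 = 951.3 Hz.
Third harmonic of the second: 3·317.6 = 952.8 Hz.
f_beat = |951.3 − 952.8| = 1.5 Hz.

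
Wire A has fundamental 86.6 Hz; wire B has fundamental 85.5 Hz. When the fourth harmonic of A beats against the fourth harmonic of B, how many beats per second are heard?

Fourth harmonic of the first: 4·86.6 = 346.4 Hz.
Fourth harmonic of the second: 4·85.5 = 342.0 Hz.
f_beat = |346.4 − 342.0| = 4.4 Hz.

4.4 Hz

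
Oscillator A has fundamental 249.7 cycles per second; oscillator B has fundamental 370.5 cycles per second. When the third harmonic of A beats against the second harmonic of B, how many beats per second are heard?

8.1 Hz

Third harmonic of the first: 3·249.7 = 749.1 Hz.
Second harmonic of the second: 2·370.5 = 741.0 Hz.
f_beat = |749.1 − 741.0| = 8.1 Hz.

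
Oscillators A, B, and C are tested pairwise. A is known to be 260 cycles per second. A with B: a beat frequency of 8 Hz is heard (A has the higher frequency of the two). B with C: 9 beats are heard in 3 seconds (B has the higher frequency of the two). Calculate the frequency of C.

B is below A, so f_B = 260 − 8 = 252 Hz.
B–C: Beat frequency = 9/3 = 3 Hz.
C is below B, so f_C = 252 − 3 = 249 Hz.

249 Hz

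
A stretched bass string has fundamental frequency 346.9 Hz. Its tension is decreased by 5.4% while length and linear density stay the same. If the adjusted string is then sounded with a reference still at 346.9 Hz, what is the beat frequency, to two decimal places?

9.50 Hz

For a string, f ∝ √T, so the new frequency is 346.9·√0.946 = 337.4037 Hz.
f_beat = |337.4037 − 346.9| = 9.50 Hz.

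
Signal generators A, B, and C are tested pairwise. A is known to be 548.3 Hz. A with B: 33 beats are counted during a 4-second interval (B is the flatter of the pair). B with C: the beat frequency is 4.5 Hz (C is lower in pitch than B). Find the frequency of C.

535.55 Hz

A–B: Beat frequency = 33/4 = 8.25 Hz.
B is below A, so f_B = 548.3 − 8.25 = 540.05 Hz.
C is below B, so f_C = 540.05 − 4.5 = 535.55 Hz.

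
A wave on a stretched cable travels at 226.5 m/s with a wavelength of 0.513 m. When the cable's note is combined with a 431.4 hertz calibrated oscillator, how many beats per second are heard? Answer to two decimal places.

10.12 Hz

Source frequency f = v/λ = 226.5/0.513 = 441.5205 Hz.
f_beat = |441.5205 − 431.4| = 10.12 Hz.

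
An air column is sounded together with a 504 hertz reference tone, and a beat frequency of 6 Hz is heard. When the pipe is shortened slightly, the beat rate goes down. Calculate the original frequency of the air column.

|f − 504| = 6, so the air column was at either 498 Hz or 510 Hz.
A shorter pipe has a higher fundamental; the adjustment raises the air column's frequency.
The beat rate fell, so the adjustment moved the air column toward 504 Hz — it must have started below the reference.

498 Hz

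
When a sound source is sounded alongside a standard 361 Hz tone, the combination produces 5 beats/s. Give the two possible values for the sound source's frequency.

356 Hz or 366 Hz

|f − 361| = 5, so f = 361 ± 5.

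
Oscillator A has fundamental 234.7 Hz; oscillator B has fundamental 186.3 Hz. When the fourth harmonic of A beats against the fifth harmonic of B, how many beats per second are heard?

Fourth harmonic of the first: 4·234.7 = 938.8 Hz.
Fifth harmonic of the second: 5·186.3 = 931.5 Hz.
f_beat = |938.8 − 931.5| = 7.3 Hz.

7.3 Hz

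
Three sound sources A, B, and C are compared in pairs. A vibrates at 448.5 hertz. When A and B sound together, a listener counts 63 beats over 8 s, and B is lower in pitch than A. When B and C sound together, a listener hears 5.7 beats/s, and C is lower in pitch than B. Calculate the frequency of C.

434.925 Hz

A–B: Beat frequency = 63/8 = 7.875 Hz.
B is below A, so f_B = 448.5 − 7.875 = 440.625 Hz.
C is below B, so f_C = 440.625 − 5.7 = 434.925 Hz.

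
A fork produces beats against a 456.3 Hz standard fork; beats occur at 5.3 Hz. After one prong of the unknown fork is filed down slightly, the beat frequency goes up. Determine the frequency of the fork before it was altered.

|f − 456.3| = 5.3, so the fork was at either 451 Hz or 461.6 Hz.
Filing a prong removes mass and raises the fork's frequency; the adjustment raises the fork's frequency.
The beat rate rose, so the adjustment moved the fork further from 456.3 Hz — it was already above the reference.

461.6 Hz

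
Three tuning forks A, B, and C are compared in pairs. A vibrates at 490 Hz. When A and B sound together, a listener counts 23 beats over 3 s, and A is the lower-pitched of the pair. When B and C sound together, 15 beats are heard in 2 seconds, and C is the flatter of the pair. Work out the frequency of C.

A–B: Beat frequency = 23/3 = 7.6667 Hz.
B is above A, so f_B = 490 + 7.6667 = 497.6667 Hz.
B–C: Beat frequency = 15/2 = 7.5 Hz.
C is below B, so f_C = 497.6667 − 7.5 = 490.1667 Hz.

490.1667 Hz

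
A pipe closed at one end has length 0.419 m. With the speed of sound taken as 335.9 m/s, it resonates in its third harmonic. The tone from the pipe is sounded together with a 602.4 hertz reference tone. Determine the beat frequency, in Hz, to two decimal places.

Closed pipe (odd harmonics): f_n = n·v/(4L) = 3·335.9/(4·0.419) = 601.2530 Hz.
f_beat = |601.2530 − 602.4| = 1.15 Hz.

1.15 Hz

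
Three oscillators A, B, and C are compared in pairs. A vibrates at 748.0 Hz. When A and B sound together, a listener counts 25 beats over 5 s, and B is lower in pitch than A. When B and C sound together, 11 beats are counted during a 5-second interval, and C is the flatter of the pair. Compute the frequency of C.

A–B: Beat frequency = 25/5 = 5 Hz.
B is below A, so f_B = 748.0 − 5 = 743 Hz.
B–C: Beat frequency = 11/5 = 2.2 Hz.
C is below B, so f_C = 743 − 2.2 = 740.8 Hz.

740.8 Hz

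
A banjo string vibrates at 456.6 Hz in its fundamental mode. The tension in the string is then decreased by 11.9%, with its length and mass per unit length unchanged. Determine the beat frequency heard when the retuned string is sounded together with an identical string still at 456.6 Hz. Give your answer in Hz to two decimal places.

For a string, f ∝ √T, so the new frequency is 456.6·√0.881 = 428.5721 Hz.
f_beat = |428.5721 − 456.6| = 28.03 Hz.

28.03 Hz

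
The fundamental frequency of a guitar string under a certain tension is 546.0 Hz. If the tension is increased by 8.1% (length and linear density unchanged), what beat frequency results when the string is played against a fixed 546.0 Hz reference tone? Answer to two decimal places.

For a string, f ∝ √T, so the new frequency is 546.0·√1.081 = 567.6825 Hz.
f_beat = |567.6825 − 546.0| = 21.68 Hz.

21.68 Hz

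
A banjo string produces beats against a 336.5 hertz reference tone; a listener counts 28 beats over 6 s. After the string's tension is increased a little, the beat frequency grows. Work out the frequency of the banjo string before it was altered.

341.1667 Hz

Beat frequency = 28/6 = 4.6667 Hz.
|f − 336.5| = 4.6667, so the banjo string was at either 331.8333 Hz or 341.1667 Hz.
Higher tension means higher frequency; the adjustment raises the banjo string's frequency.
The beat rate rose, so the adjustment moved the banjo string further from 336.5 Hz — it was already above the reference.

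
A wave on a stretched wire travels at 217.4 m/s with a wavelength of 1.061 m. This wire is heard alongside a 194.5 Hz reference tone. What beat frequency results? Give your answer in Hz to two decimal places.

Source frequency f = v/λ = 217.4/1.061 = 204.9010 Hz.
f_beat = |204.9010 − 194.5| = 10.40 Hz.

10.40 Hz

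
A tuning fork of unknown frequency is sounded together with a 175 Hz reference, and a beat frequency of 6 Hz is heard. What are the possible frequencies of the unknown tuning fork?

|f − 175| = 6, so f = 175 ± 6.

169 Hz or 181 Hz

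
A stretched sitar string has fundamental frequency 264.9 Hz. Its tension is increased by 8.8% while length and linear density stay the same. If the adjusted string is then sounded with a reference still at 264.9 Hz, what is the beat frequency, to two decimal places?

For a string, f ∝ √T, so the new frequency is 264.9·√1.088 = 276.3099 Hz.
f_beat = |276.3099 − 264.9| = 11.41 Hz.

11.41 Hz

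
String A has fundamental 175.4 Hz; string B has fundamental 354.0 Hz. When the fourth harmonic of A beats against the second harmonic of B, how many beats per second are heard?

Fourth harmonic of the first: 4·175.4 = 701.6 Hz.
Second harmonic of the second: 2·354.0 = 708.0 Hz.
f_beat = |701.6 − 708.0| = 6.4 Hz.

6.4 Hz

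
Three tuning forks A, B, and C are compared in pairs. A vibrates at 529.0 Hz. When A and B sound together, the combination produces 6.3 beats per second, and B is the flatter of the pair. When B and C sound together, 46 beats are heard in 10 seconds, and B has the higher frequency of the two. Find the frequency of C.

518.1 Hz

B is below A, so f_B = 529.0 − 6.3 = 522.7 Hz.
B–C: Beat frequency = 46/10 = 4.6 Hz.
C is below B, so f_C = 522.7 − 4.6 = 518.1 Hz.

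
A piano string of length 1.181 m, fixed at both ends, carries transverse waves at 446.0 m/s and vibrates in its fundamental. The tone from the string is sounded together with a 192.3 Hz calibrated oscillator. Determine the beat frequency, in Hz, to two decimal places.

For a string fixed at both ends, f_n = n·v/(2L) = 1·446.0/(2·1.181) = 188.8230 Hz.
f_beat = |188.8230 − 192.3| = 3.48 Hz.

3.48 Hz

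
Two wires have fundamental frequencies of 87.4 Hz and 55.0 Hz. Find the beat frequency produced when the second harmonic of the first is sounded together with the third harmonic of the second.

Second harmonic of the first: 2·87.4 = 174.8 Hz.
Third harmonic of the second: 3·55.0 = 165.0 Hz.
f_beat = |174.8 − 165.0| = 9.8 Hz.

9.8 Hz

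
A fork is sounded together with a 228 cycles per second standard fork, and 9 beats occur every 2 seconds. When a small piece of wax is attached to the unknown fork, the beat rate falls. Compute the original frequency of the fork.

232.5 Hz

Beat frequency = 9/2 = 4.5 Hz.
|f − 228| = 4.5, so the fork was at either 223.5 Hz or 232.5 Hz.
Loading a fork with wax lowers its frequency; the adjustment lowers the fork's frequency.
The beat rate fell, so the adjustment moved the fork toward 228 Hz — it must have started above the reference.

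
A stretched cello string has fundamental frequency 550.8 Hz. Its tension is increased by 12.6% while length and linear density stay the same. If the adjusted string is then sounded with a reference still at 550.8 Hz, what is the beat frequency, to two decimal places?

For a string, f ∝ √T, so the new frequency is 550.8·√1.126 = 584.4712 Hz.
f_beat = |584.4712 − 550.8| = 33.67 Hz.

33.67 Hz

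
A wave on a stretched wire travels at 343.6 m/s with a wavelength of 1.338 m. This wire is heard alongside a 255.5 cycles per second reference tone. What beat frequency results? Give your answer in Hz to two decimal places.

1.30 Hz

Source frequency f = v/λ = 343.6/1.338 = 256.8012 Hz.
f_beat = |256.8012 − 255.5| = 1.30 Hz.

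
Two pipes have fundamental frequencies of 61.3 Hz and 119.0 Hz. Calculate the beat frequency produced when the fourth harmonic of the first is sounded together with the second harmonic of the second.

7.2 Hz

Fourth harmonic of the first: 4·61.3 = 245.2 Hz.
Second harmonic of the second: 2·119.0 = 238.0 Hz.
f_beat = |245.2 − 238.0| = 7.2 Hz.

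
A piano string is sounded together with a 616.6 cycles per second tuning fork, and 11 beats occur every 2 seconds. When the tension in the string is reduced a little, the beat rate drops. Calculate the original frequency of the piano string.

622.1 Hz

Beat frequency = 11/2 = 5.5 Hz.
|f − 616.6| = 5.5, so the piano string was at either 611.1 Hz or 622.1 Hz.
Lower tension means lower frequency; the adjustment lowers the piano string's frequency.
The beat rate fell, so the adjustment moved the piano string toward 616.6 Hz — it must have started above the reference.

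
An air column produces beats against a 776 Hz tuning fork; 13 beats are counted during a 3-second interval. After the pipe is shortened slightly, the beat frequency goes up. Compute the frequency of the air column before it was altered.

780.3333 Hz

Beat frequency = 13/3 = 4.3333 Hz.
|f − 776| = 4.3333, so the air column was at either 771.6667 Hz or 780.3333 Hz.
A shorter pipe has a higher fundamental; the adjustment raises the air column's frequency.
The beat rate rose, so the adjustment moved the air column further from 776 Hz — it was already above the reference.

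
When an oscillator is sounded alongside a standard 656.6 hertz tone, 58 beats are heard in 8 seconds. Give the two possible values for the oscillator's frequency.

Beat frequency = 58/8 = 7.25 Hz.
|f − 656.6| = 7.25, so f = 656.6 ± 7.25.

649.35 Hz or 663.85 Hz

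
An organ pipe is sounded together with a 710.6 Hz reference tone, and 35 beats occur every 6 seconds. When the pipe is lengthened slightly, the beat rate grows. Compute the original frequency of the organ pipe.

704.7667 Hz

Beat frequency = 35/6 = 5.8333 Hz.
|f − 710.6| = 5.8333, so the organ pipe was at either 704.7667 Hz or 716.4333 Hz.
A longer pipe has a lower fundamental; the adjustment lowers the organ pipe's frequency.
The beat rate rose, so the adjustment moved the organ pipe further from 710.6 Hz — it was already below the reference.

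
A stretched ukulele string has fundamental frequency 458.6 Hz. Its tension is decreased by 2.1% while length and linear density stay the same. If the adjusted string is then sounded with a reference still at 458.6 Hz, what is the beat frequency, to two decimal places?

For a string, f ∝ √T, so the new frequency is 458.6·√0.979 = 453.7592 Hz.
f_beat = |453.7592 − 458.6| = 4.84 Hz.

4.84 Hz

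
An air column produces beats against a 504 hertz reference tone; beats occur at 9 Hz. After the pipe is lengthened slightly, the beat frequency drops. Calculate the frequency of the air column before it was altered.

513 Hz

|f − 504| = 9, so the air column was at either 495 Hz or 513 Hz.
A longer pipe has a lower fundamental; the adjustment lowers the air column's frequency.
The beat rate fell, so the adjustment moved the air column toward 504 Hz — it must have started above the reference.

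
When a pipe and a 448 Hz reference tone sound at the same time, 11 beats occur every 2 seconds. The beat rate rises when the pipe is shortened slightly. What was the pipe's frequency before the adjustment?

Beat frequency = 11/2 = 5.5 Hz.
|f − 448| = 5.5, so the pipe was at either 442.5 Hz or 453.5 Hz.
A shorter pipe has a higher fundamental; the adjustment raises the pipe's frequency.
The beat rate rose, so the adjustment moved the pipe further from 448 Hz — it was already above the reference.

453.5 Hz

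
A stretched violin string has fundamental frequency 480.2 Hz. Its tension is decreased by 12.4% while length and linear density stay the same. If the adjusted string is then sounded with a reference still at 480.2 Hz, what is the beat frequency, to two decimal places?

30.76 Hz

For a string, f ∝ √T, so the new frequency is 480.2·√0.876 = 449.4426 Hz.
f_beat = |449.4426 − 480.2| = 30.76 Hz.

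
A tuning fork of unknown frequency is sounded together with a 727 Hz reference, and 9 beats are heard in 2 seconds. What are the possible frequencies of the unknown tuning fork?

Beat frequency = 9/2 = 4.5 Hz.
|f − 727| = 4.5, so f = 727 ± 4.5.

722.5 Hz or 731.5 Hz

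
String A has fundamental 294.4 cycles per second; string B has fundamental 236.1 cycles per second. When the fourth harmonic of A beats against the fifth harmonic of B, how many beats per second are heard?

Fourth harmonic of the first: 4·294.4 = 1177.6 Hz.
Fifth harmonic of the second: 5·236.1 = 1180.5 Hz.
f_beat = |1177.6 − 1180.5| = 2.9 Hz.

2.9 Hz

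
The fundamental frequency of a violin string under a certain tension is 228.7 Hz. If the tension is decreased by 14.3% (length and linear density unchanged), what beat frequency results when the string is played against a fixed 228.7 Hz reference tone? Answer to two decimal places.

For a string, f ∝ √T, so the new frequency is 228.7·√0.857 = 211.7174 Hz.
f_beat = |211.7174 − 228.7| = 16.98 Hz.

16.98 Hz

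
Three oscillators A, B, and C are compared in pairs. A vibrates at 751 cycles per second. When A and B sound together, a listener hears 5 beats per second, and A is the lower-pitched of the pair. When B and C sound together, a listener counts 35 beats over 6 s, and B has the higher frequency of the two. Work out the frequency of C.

750.1667 Hz

B is above A, so f_B = 751 + 5 = 756 Hz.
B–C: Beat frequency = 35/6 = 5.8333 Hz.
C is below B, so f_C = 756 − 5.8333 = 750.1667 Hz.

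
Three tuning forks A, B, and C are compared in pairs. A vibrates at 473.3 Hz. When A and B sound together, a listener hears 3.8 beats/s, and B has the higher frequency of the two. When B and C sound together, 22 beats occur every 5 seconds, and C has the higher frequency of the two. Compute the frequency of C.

481.5 Hz

B is above A, so f_B = 473.3 + 3.8 = 477.1 Hz.
B–C: Beat frequency = 22/5 = 4.4 Hz.
C is above B, so f_C = 477.1 + 4.4 = 481.5 Hz.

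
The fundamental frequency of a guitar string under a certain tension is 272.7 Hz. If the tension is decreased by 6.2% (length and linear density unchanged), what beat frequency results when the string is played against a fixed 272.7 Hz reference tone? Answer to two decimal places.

For a string, f ∝ √T, so the new frequency is 272.7·√0.938 = 264.1110 Hz.
f_beat = |264.1110 − 272.7| = 8.59 Hz.

8.59 Hz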